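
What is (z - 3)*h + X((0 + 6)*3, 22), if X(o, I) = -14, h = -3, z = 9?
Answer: -32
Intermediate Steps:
(z - 3)*h + X((0 + 6)*3, 22) = (9 - 3)*(-3) - 14 = 6*(-3) - 14 = -18 - 14 = -32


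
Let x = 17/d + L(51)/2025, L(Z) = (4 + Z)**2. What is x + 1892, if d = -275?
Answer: 42176198/22275 ≈ 1893.4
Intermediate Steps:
x = 31898/22275 (x = 17/(-275) + (4 + 51)**2/2025 = 17*(-1/275) + 55**2*(1/2025) = -17/275 + 3025*(1/2025) = -17/275 + 121/81 = 31898/22275 ≈ 1.4320)
x + 1892 = 31898/22275 + 1892 = 42176198/22275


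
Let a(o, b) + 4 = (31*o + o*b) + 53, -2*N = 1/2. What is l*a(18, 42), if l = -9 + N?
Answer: -50431/4 ≈ -12608.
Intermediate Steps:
N = -¼ (N = -½/2 = -½*½ = -¼ ≈ -0.25000)
a(o, b) = 49 + 31*o + b*o (a(o, b) = -4 + ((31*o + o*b) + 53) = -4 + ((31*o + b*o) + 53) = -4 + (53 + 31*o + b*o) = 49 + 31*o + b*o)
l = -37/4 (l = -9 - ¼ = -37/4 ≈ -9.2500)
l*a(18, 42) = -37*(49 + 31*18 + 42*18)/4 = -37*(49 + 558 + 756)/4 = -37/4*1363 = -50431/4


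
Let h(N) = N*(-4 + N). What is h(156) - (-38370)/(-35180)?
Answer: 83414979/3518 ≈ 23711.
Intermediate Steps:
h(156) - (-38370)/(-35180) = 156*(-4 + 156) - (-38370)/(-35180) = 156*152 - (-38370)*(-1)/35180 = 23712 - 1*3837/3518 = 23712 - 3837/3518 = 83414979/3518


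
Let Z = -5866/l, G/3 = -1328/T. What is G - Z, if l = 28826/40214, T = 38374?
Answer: 323290440014/39506033 ≈ 8183.3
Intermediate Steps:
G = -1992/19187 (G = 3*(-1328/38374) = 3*(-1328*1/38374) = 3*(-664/19187) = -1992/19187 ≈ -0.10382)
l = 14413/20107 (l = 28826*(1/40214) = 14413/20107 ≈ 0.71681)
Z = -16849666/2059 (Z = -5866/14413/20107 = -5866*20107/14413 = -16849666/2059 ≈ -8183.4)
G - Z = -1992/19187 - 1*(-16849666/2059) = -1992/19187 + 16849666/2059 = 323290440014/39506033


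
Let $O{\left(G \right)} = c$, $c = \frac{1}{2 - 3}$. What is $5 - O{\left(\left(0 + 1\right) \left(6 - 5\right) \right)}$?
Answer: $6$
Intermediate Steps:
$c = -1$ ($c = \frac{1}{-1} = -1$)
$O{\left(G \right)} = -1$
$5 - O{\left(\left(0 + 1\right) \left(6 - 5\right) \right)} = 5 - -1 = 5 + 1 = 6$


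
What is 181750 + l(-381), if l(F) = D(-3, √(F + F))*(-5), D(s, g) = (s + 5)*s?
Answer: 181780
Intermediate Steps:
D(s, g) = s*(5 + s) (D(s, g) = (5 + s)*s = s*(5 + s))
l(F) = 30 (l(F) = -3*(5 - 3)*(-5) = -3*2*(-5) = -6*(-5) = 30)
181750 + l(-381) = 181750 + 30 = 181780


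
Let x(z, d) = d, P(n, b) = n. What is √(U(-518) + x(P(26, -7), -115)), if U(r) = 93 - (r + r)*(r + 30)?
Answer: I*√505590 ≈ 711.05*I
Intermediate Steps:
U(r) = 93 - 2*r*(30 + r)
√(U(-518) + x(P(26, -7), -115)) = √((93 - 60*(-518) - 2*(-518)²) - 115) = √((93 + 31080 - 2*268324) - 115) = √((93 + 31080 - 536648) - 115) = √(-505475 - 115) = √(-505590) = I*√505590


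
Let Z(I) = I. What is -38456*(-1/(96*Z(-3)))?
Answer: -4807/36 ≈ -133.53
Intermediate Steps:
-38456*(-1/(96*Z(-3))) = -38456/((-3*(-12))*(4*2)) = -38456/(36*8) = -38456/288 = -38456*1/288 = -4807/36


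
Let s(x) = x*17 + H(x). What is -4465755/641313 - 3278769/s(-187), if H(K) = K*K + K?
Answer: -1475245522/13325059 ≈ -110.71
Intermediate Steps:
H(K) = K + K² (H(K) = K² + K = K + K²)
s(x) = 17*x + x*(1 + x) (s(x) = x*17 + x*(1 + x) = 17*x + x*(1 + x))
-4465755/641313 - 3278769/s(-187) = -4465755/641313 - 3278769*(-1/(187*(18 - 187))) = -4465755*1/641313 - 3278769/((-187*(-169))) = -496195/71257 - 3278769/31603 = -496195/71257 - 3278769*1/31603 = -496195/71257 - 19401/187 = -1475245522/13325059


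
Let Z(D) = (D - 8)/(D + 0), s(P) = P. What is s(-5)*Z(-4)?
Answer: -15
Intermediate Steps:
Z(D) = (-8 + D)/D
s(-5)*Z(-4) = -5*(-8 - 4)/(-4) = -(-5)*(-12)/4 = -5*3 = -15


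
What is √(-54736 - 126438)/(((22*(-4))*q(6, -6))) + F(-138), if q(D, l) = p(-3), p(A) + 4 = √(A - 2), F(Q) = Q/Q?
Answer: (√5 + 4*I - √181174/88)/(√5 + 4*I) ≈ 0.48497 + 0.92131*I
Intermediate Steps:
F(Q) = 1
p(A) = -4 + √(-2 + A) (p(A) = -4 + √(A - 2) = -4 + √(-2 + A))
q(D, l) = -4 + I*√5 (q(D, l) = -4 + √(-2 - 3) = -4 + √(-5) = -4 + I*√5)
√(-54736 - 126438)/(((22*(-4))*q(6, -6))) + F(-138) = √(-54736 - 126438)/(((22*(-4))*(-4 + I*√5))) + 1 = √(-181174)/((-88*(-4 + I*√5))) + 1 = (I*√181174)/(352 - 88*I*√5) + 1 = I*√181174/(352 - 88*I*√5) + 1 = 1 + I*√181174/(352 - 88*I*√5)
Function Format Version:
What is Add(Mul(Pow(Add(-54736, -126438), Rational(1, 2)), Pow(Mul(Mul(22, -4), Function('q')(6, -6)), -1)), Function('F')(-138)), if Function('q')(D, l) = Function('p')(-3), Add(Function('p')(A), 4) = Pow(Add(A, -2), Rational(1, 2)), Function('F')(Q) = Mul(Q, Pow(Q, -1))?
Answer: Mul(Pow(Add(Pow(5, Rational(1, 2)), Mul(4, I)), -1), Add(Pow(5, Rational(1, 2)), Mul(4, I), Mul(Rational(-1, 88), Pow(181174, Rational(1, 2))))) ≈ Add(0.48497, Mul(0.92131, I))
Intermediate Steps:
Function('F')(Q) = 1
Function('p')(A) = Add(-4, Pow(Add(-2, A), Rational(1, 2))) (Function('p')(A) = Add(-4, Pow(Add(A, -2), Rational(1, 2))) = Add(-4, Pow(Add(-2, A), Rational(1, 2))))
Function('q')(D, l) = Add(-4, Mul(I, Pow(5, Rational(1, 2)))) (Function('q')(D, l) = Add(-4, Pow(Add(-2, -3), Rational(1, 2))) = Add(-4, Pow(-5, Rational(1, 2))) = Add(-4, Mul(I, Pow(5, Rational(1, 2)))))
Add(Mul(Pow(Add(-54736, -126438), Rational(1, 2)), Pow(Mul(Mul(22, -4), Function('q')(6, -6)), -1)), Function('F')(-138)) = Add(Mul(Pow(Add(-54736, -126438), Rational(1, 2)), Pow(Mul(Mul(22, -4), Add(-4, Mul(I, Pow(5, Rational(1, 2))))), -1)), 1) = Add(Mul(Pow(-181174, Rational(1, 2)), Pow(Mul(-88, Add(-4, Mul(I, Pow(5, Rational(1, 2))))), -1)), 1) = Add(Mul(Mul(I, Pow(181174, Rational(1, 2))), Pow(Add(352, Mul(-88, I, Pow(5, Rational(1, 2)))), -1)), 1) = Add(Mul(I, Pow(181174, Rational(1, 2)), Pow(Add(352, Mul(-88, I, Pow(5, Rational(1, 2)))), -1)), 1) = Add(1, Mul(I, Pow(181174, Rational(1, 2)), Pow(Add(352, Mul(-88, I, Pow(5, Rational(1, 2)))), -1)))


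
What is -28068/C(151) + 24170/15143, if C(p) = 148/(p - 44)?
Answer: -11368757827/560291 ≈ -20291.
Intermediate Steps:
C(p) = 148/(-44 + p)
-28068/C(151) + 24170/15143 = -28068/(148/(-44 + 151)) + 24170/15143 = -28068/(148/107) + 24170*(1/15143) = -28068/(148*(1/107)) + 24170/15143 = -28068/148/107 + 24170/15143 = -28068*107/148 + 24170/15143 = -750819/37 + 24170/15143 = -11368757827/560291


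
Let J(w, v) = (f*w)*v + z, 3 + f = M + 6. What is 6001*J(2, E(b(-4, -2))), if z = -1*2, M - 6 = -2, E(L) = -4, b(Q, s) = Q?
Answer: -348058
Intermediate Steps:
M = 4 (M = 6 - 2 = 4)
z = -2
f = 7 (f = -3 + (4 + 6) = -3 + 10 = 7)
J(w, v) = -2 + 7*v*w (J(w, v) = (7*w)*v - 2 = 7*v*w - 2 = -2 + 7*v*w)
6001*J(2, E(b(-4, -2))) = 6001*(-2 + 7*(-4)*2) = 6001*(-2 - 56) = 6001*(-58) = -348058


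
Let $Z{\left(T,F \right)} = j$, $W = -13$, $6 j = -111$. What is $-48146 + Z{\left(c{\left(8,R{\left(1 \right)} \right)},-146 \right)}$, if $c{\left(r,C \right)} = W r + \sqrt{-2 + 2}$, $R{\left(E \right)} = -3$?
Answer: $- \frac{96329}{2} \approx -48165.0$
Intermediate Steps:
$j = - \frac{37}{2}$ ($j = \frac{1}{6} \left(-111\right) = - \frac{37}{2} \approx -18.5$)
$c{\left(r,C \right)} = - 13 r$ ($c{\left(r,C \right)} = - 13 r + \sqrt{-2 + 2} = - 13 r + \sqrt{0} = - 13 r + 0 = - 13 r$)
$Z{\left(T,F \right)} = - \frac{37}{2}$
$-48146 + Z{\left(c{\left(8,R{\left(1 \right)} \right)},-146 \right)} = -48146 - \frac{37}{2} = - \frac{96329}{2}$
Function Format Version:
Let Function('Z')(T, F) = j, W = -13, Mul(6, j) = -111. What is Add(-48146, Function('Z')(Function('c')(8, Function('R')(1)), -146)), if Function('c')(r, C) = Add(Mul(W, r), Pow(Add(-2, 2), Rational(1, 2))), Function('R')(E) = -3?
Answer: Rational(-96329, 2) ≈ -48165.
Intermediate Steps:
j = Rational(-37, 2) (j = Mul(Rational(1, 6), -111) = Rational(-37, 2) ≈ -18.500)
Function('c')(r, C) = Mul(-13, r) (Function('c')(r, C) = Add(Mul(-13, r), Pow(Add(-2, 2), Rational(1, 2))) = Add(Mul(-13, r), Pow(0, Rational(1, 2))) = Add(Mul(-13, r), 0) = Mul(-13, r))
Function('Z')(T, F) = Rational(-37, 2)
Add(-48146, Function('Z')(Function('c')(8, Function('R')(1)), -146)) = Add(-48146, Rational(-37, 2)) = Rational(-96329, 2)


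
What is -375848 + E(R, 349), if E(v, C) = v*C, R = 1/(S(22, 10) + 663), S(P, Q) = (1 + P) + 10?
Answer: -261589859/696 ≈ -3.7585e+5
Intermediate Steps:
S(P, Q) = 11 + P
R = 1/696 (R = 1/((11 + 22) + 663) = 1/(33 + 663) = 1/696 ≈ 0.0014368)
E(v, C) = C*v
-375848 + E(R, 349) = -375848 + 349*(1/696) = -375848 + 349/696 = -261589859/696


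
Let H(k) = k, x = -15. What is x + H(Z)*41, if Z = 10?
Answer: 395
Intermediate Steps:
x + H(Z)*41 = -15 + 10*41 = -15 + 410 = 395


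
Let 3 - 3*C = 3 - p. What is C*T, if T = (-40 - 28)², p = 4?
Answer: 18496/3 ≈ 6165.3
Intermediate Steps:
C = 4/3 (C = 1 - (3 - 1*4)/3 = 1 - (3 - 4)/3 = 1 - ⅓*(-1) = 1 + ⅓ = 4/3 ≈ 1.3333)
T = 4624 (T = (-68)² = 4624)
C*T = (4/3)*4624 = 18496/3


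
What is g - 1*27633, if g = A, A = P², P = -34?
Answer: -26477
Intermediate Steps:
A = 1156 (A = (-34)² = 1156)
g = 1156
g - 1*27633 = 1156 - 1*27633 = 1156 - 27633 = -26477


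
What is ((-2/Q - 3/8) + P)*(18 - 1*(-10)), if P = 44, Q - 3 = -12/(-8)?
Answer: 21763/18 ≈ 1209.1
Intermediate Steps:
Q = 9/2 (Q = 3 - 12/(-8) = 3 - 12*(-⅛) = 3 + 3/2 = 9/2 ≈ 4.5000)
((-2/Q - 3/8) + P)*(18 - 1*(-10)) = ((-2/9/2 - 3/8) + 44)*(18 - 1*(-10)) = ((-2*2/9 - 3*⅛) + 44)*(18 + 10) = ((-4/9 - 3/8) + 44)*28 = (-59/72 + 44)*28 = (3109/72)*28 = 21763/18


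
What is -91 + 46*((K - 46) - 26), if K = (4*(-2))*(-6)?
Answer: -1195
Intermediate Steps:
K = 48 (K = -8*(-6) = 48)
-91 + 46*((K - 46) - 26) = -91 + 46*((48 - 46) - 26) = -91 + 46*(2 - 26) = -91 + 46*(-24) = -91 - 1104 = -1195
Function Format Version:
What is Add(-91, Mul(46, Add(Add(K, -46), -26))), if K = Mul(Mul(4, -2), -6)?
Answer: -1195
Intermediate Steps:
K = 48 (K = Mul(-8, -6) = 48)
Add(-91, Mul(46, Add(Add(K, -46), -26))) = Add(-91, Mul(46, Add(Add(48, -46), -26))) = Add(-91, Mul(46, Add(2, -26))) = Add(-91, Mul(46, -24)) = Add(-91, -1104) = -1195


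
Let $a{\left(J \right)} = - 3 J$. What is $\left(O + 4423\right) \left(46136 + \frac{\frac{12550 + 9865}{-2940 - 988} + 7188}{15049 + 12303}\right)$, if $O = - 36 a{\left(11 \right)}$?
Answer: $\frac{27812706051981915}{107438656} \approx 2.5887 \cdot 10^{8}$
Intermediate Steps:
$O = 1188$ ($O = - 36 \left(\left(-3\right) 11\right) = \left(-36\right) \left(-33\right) = 1188$)
$\left(O + 4423\right) \left(46136 + \frac{\frac{12550 + 9865}{-2940 - 988} + 7188}{15049 + 12303}\right) = \left(1188 + 4423\right) \left(46136 + \frac{\frac{12550 + 9865}{-2940 - 988} + 7188}{15049 + 12303}\right) = 5611 \left(46136 + \frac{\frac{22415}{-3928} + 7188}{27352}\right) = 5611 \left(46136 + \left(22415 \left(- \frac{1}{3928}\right) + 7188\right) \frac{1}{27352}\right) = 5611 \left(46136 + \left(- \frac{22415}{3928} + 7188\right) \frac{1}{27352}\right) = 5611 \left(46136 + \frac{28212049}{3928} \cdot \frac{1}{27352}\right) = 5611 \left(46136 + \frac{28212049}{107438656}\right) = 5611 \cdot \frac{4956818045265}{107438656} = \frac{27812706051981915}{107438656}$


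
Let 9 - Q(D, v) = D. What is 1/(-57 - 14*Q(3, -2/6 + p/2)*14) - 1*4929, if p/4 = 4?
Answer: -6077458/1233 ≈ -4929.0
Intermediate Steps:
p = 16 (p = 4*4 = 16)
Q(D, v) = 9 - D
1/(-57 - 14*Q(3, -2/6 + p/2)*14) - 1*4929 = 1/(-57 - 14*(9 - 1*3)*14) - 1*4929 = 1/(-57 - 14*(9 - 3)*14) - 4929 = 1/(-57 - 14*6*14) - 4929 = 1/(-57 - 84*14) - 4929 = 1/(-57 - 1176) - 4929 = 1/(-1233) - 4929 = -1/1233 - 4929 = -6077458/1233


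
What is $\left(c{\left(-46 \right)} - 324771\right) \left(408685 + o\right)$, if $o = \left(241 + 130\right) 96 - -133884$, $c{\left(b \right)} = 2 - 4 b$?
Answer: $-187670178225$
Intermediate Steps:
$o = 169500$ ($o = 371 \cdot 96 + 133884 = 35616 + 133884 = 169500$)
$\left(c{\left(-46 \right)} - 324771\right) \left(408685 + o\right) = \left(\left(2 - -184\right) - 324771\right) \left(408685 + 169500\right) = \left(\left(2 + 184\right) - 324771\right) 578185 = \left(186 - 324771\right) 578185 = \left(-324585\right) 578185 = -187670178225$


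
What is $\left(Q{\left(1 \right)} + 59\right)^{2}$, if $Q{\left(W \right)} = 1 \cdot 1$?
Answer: $3600$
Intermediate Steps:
$Q{\left(W \right)} = 1$
$\left(Q{\left(1 \right)} + 59\right)^{2} = \left(1 + 59\right)^{2} = 60^{2} = 3600$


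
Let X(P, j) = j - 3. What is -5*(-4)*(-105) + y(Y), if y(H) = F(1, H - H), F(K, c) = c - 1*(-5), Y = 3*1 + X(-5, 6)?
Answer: -2095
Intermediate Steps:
X(P, j) = -3 + j
Y = 6 (Y = 3*1 + (-3 + 6) = 3 + 3 = 6)
F(K, c) = 5 + c (F(K, c) = c + 5 = 5 + c)
y(H) = 5 (y(H) = 5 + (H - H) = 5 + 0 = 5)
-5*(-4)*(-105) + y(Y) = -5*(-4)*(-105) + 5 = 20*(-105) + 5 = -2100 + 5 = -2095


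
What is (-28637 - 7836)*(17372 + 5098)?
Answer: -819548310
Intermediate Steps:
(-28637 - 7836)*(17372 + 5098) = -36473*22470 = -819548310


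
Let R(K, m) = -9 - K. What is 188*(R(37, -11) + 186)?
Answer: 26320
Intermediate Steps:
188*(R(37, -11) + 186) = 188*((-9 - 1*37) + 186) = 188*((-9 - 37) + 186) = 188*(-46 + 186) = 188*140 = 26320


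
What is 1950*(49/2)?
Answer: 47775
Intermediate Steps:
1950*(49/2) = 47775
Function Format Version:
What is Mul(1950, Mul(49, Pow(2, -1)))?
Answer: 47775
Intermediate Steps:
Mul(1950, Mul(49, Pow(2, -1))) = Mul(1950, Mul(49, Rational(1, 2))) = Mul(1950, Rational(49, 2)) = 47775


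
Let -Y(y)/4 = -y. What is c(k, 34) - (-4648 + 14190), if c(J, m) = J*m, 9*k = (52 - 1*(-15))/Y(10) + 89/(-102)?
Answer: -5151043/540 ≈ -9539.0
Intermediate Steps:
Y(y) = 4*y (Y(y) = -(-4)*y = 4*y)
k = 1637/18360 (k = ((52 - 1*(-15))/((4*10)) + 89/(-102))/9 = ((52 + 15)/40 + 89*(-1/102))/9 = (67*(1/40) - 89/102)/9 = (67/40 - 89/102)/9 = (1/9)*(1637/2040) = 1637/18360 ≈ 0.089161)
c(k, 34) - (-4648 + 14190) = (1637/18360)*34 - (-4648 + 14190) = 1637/540 - 1*9542 = 1637/540 - 9542 = -5151043/540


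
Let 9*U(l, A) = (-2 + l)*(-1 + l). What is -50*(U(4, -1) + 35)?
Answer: -5350/3 ≈ -1783.3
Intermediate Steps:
U(l, A) = (-1 + l)*(-2 + l)/9 (U(l, A) = ((-2 + l)*(-1 + l))/9 = ((-1 + l)*(-2 + l))/9 = (-1 + l)*(-2 + l)/9)
-50*(U(4, -1) + 35) = -50*((2/9 - ⅓*4 + (⅑)*4²) + 35) = -50*((2/9 - 4/3 + (⅑)*16) + 35) = -50*((2/9 - 4/3 + 16/9) + 35) = -50*(⅔ + 35) = -50*107/3 = -5350/3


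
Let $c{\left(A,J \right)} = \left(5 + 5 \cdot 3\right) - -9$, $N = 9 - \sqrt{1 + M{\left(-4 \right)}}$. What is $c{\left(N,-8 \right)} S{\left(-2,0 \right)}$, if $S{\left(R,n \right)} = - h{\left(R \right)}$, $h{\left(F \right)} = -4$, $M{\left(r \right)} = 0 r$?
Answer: $116$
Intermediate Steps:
$M{\left(r \right)} = 0$
$S{\left(R,n \right)} = 4$ ($S{\left(R,n \right)} = \left(-1\right) \left(-4\right) = 4$)
$N = 8$ ($N = 9 - \sqrt{1 + 0} = 9 - \sqrt{1} = 9 - 1 = 8$)
$c{\left(A,J \right)} = 29$ ($c{\left(A,J \right)} = \left(5 + 15\right) + 9 = 20 + 9 = 29$)
$c{\left(N,-8 \right)} S{\left(-2,0 \right)} = 29 \cdot 4 = 116$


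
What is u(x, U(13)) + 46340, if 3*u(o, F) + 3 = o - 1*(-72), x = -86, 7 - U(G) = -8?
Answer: 139003/3 ≈ 46334.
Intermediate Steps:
U(G) = 15 (U(G) = 7 - 1*(-8) = 7 + 8 = 15)
u(o, F) = 23 + o/3 (u(o, F) = -1 + (o - 1*(-72))/3 = -1 + (o + 72)/3 = -1 + (72 + o)/3 = -1 + (24 + o/3) = 23 + o/3)
u(x, U(13)) + 46340 = (23 + (⅓)*(-86)) + 46340 = (23 - 86/3) + 46340 = -17/3 + 46340 = 139003/3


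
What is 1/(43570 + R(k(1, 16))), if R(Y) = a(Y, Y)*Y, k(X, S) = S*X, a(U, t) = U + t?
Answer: 1/44082 ≈ 2.2685e-5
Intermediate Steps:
R(Y) = 2*Y² (R(Y) = (Y + Y)*Y = (2*Y)*Y = 2*Y²)
1/(43570 + R(k(1, 16))) = 1/(43570 + 2*(16*1)²) = 1/(43570 + 2*16²) = 1/(43570 + 2*256) = 1/(43570 + 512) = 1/44082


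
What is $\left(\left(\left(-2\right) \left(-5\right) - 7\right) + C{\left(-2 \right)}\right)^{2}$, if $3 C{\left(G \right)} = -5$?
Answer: $\frac{16}{9} \approx 1.7778$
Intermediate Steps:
$C{\left(G \right)} = - \frac{5}{3}$ ($C{\left(G \right)} = \frac{1}{3} \left(-5\right) = - \frac{5}{3}$)
$\left(\left(\left(-2\right) \left(-5\right) - 7\right) + C{\left(-2 \right)}\right)^{2} = \left(\left(\left(-2\right) \left(-5\right) - 7\right) - \frac{5}{3}\right)^{2} = \left(\left(10 - 7\right) - \frac{5}{3}\right)^{2} = \left(3 - \frac{5}{3}\right)^{2} = \left(\frac{4}{3}\right)^{2} = \frac{16}{9}$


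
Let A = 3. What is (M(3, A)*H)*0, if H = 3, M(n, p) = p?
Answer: 0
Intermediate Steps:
(M(3, A)*H)*0 = (3*3)*0 = 9*0 = 0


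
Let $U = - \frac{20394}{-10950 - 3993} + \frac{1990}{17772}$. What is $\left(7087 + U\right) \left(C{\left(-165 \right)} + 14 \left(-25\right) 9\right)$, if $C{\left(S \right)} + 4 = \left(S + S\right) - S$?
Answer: $- \frac{1041317154349235}{44261166} \approx -2.3527 \cdot 10^{7}$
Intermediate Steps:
$C{\left(S \right)} = -4 + S$ ($C{\left(S \right)} = -4 + \left(\left(S + S\right) - S\right) = -4 + \left(2 S - S\right) = -4 + S$)
$U = \frac{65363123}{44261166}$ ($U = - \frac{20394}{-10950 - 3993} + 1990 \cdot \frac{1}{17772} = - \frac{20394}{-14943} + \frac{995}{8886} = \left(-20394\right) \left(- \frac{1}{14943}\right) + \frac{995}{8886} = \frac{6798}{4981} + \frac{995}{8886} = \frac{65363123}{44261166} \approx 1.4768$)
$\left(7087 + U\right) \left(C{\left(-165 \right)} + 14 \left(-25\right) 9\right) = \left(7087 + \frac{65363123}{44261166}\right) \left(\left(-4 - 165\right) + 14 \left(-25\right) 9\right) = \frac{313744246565 \left(-169 - 3150\right)}{44261166} = \frac{313744246565}{44261166} \left(-3319\right) = - \frac{1041317154349235}{44261166}$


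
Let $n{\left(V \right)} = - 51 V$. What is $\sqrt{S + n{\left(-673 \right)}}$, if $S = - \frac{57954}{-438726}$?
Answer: $\frac{\sqrt{183514825916782}}{73121} \approx 185.27$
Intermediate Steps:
$S = \frac{9659}{73121}$ ($S = \left(-57954\right) \left(- \frac{1}{438726}\right) = \frac{9659}{73121} \approx 0.1321$)
$\sqrt{S + n{\left(-673 \right)}} = \sqrt{\frac{9659}{73121} - -34323} = \sqrt{\frac{9659}{73121} + 34323} = \sqrt{\frac{2509741742}{73121}} = \frac{\sqrt{183514825916782}}{73121}$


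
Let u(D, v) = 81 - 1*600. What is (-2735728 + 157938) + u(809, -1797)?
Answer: -2578309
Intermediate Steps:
u(D, v) = -519 (u(D, v) = 81 - 600 = -519)
(-2735728 + 157938) + u(809, -1797) = (-2735728 + 157938) - 519 = -2577790 - 519 = -2578309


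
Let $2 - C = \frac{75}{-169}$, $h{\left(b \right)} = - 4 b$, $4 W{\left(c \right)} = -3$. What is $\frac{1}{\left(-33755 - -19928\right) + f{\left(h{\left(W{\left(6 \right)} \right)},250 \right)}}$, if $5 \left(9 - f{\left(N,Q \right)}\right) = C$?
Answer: $- \frac{845}{11676623} \approx -7.2367 \cdot 10^{-5}$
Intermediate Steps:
$W{\left(c \right)} = - \frac{3}{4}$ ($W{\left(c \right)} = \frac{1}{4} \left(-3\right) = - \frac{3}{4}$)
$C = \frac{413}{169}$ ($C = 2 - \frac{75}{-169} = 2 - 75 \left(- \frac{1}{169}\right) = 2 - - \frac{75}{169} = 2 + \frac{75}{169} = \frac{413}{169} \approx 2.4438$)
$f{\left(N,Q \right)} = \frac{7192}{845}$ ($f{\left(N,Q \right)} = 9 - \frac{413}{845} = \frac{7192}{845}$)
$\frac{1}{\left(-33755 - -19928\right) + f{\left(h{\left(W{\left(6 \right)} \right)},250 \right)}} = \frac{1}{\left(-33755 - -19928\right) + \frac{7192}{845}} = \frac{1}{\left(-33755 + 19928\right) + \frac{7192}{845}} = \frac{1}{-13827 + \frac{7192}{845}} = \frac{1}{- \frac{11676623}{845}} = - \frac{845}{11676623}$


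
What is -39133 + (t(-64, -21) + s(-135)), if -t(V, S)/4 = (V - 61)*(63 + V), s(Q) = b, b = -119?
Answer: -39752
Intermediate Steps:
s(Q) = -119
t(V, S) = -4*(-61 + V)*(63 + V) (t(V, S) = -4*(V - 61)*(63 + V) = -4*(-61 + V)*(63 + V))
-39133 + (t(-64, -21) + s(-135)) = -39133 + ((15372 - 8*(-64) - 4*(-64)²) - 119) = -39133 + ((15372 + 512 - 4*4096) - 119) = -39133 + ((15372 + 512 - 16384) - 119) = -39133 + (-500 - 119) = -39133 - 619 = -39752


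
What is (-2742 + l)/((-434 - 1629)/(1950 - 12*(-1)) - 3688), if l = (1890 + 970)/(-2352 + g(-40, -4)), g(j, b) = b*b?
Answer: 1571604183/2113472348 ≈ 0.74361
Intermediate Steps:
g(j, b) = b**2
l = -715/584 (l = (1890 + 970)/(-2352 + (-4)**2) = 2860/(-2352 + 16) = 2860/(-2336) = 2860*(-1/2336) = -715/584 ≈ -1.2243)
(-2742 + l)/((-434 - 1629)/(1950 - 12*(-1)) - 3688) = (-2742 - 715/584)/((-434 - 1629)/(1950 - 12*(-1)) - 3688) = -1602043/(584*(-2063/(1950 + 12) - 3688)) = -1602043/(584*(-2063/1962 - 3688)) = -1602043/(584*(-7237919/1962)) = -1602043/584*(-1962/7237919) = 1571604183/2113472348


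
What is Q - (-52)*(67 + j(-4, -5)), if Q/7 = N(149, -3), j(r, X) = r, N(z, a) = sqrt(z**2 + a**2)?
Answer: 3276 + 7*sqrt(22210) ≈ 4319.2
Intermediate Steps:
N(z, a) = sqrt(a**2 + z**2)
Q = 7*sqrt(22210) (Q = 7*sqrt((-3)**2 + 149**2) = 7*sqrt(9 + 22201) = 7*sqrt(22210) ≈ 1043.2)
Q - (-52)*(67 + j(-4, -5)) = 7*sqrt(22210) - (-52)*(67 - 4) = 7*sqrt(22210) - (-52)*63 = 7*sqrt(22210) - 1*(-3276) = 7*sqrt(22210) + 3276 = 3276 + 7*sqrt(22210)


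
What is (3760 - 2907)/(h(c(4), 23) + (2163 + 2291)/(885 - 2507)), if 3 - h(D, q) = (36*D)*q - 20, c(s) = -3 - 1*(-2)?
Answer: 691783/687934 ≈ 1.0056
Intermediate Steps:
c(s) = -1 (c(s) = -3 + 2 = -1)
h(D, q) = 23 - 36*D*q (h(D, q) = 3 - ((36*D)*q - 20) = 3 - (36*D*q - 20) = 3 - (-20 + 36*D*q) = 3 + (20 - 36*D*q) = 23 - 36*D*q)
(3760 - 2907)/(h(c(4), 23) + (2163 + 2291)/(885 - 2507)) = (3760 - 2907)/((23 - 36*(-1)*23) + (2163 + 2291)/(885 - 2507)) = 853/((23 + 828) + 4454/(-1622)) = 853/(851 + 4454*(-1/1622)) = 853/(851 - 2227/811) = 853/(687934/811) = 853*(811/687934) = 691783/687934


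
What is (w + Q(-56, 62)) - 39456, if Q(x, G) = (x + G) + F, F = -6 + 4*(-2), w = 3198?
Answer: -36266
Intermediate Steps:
F = -14 (F = -6 - 8 = -14)
Q(x, G) = -14 + G + x (Q(x, G) = (x + G) - 14 = (G + x) - 14 = -14 + G + x)
(w + Q(-56, 62)) - 39456 = (3198 + (-14 + 62 - 56)) - 39456 = (3198 - 8) - 39456 = 3190 - 39456 = -36266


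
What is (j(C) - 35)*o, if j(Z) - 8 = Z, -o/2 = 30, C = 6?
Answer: 1260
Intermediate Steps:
o = -60 (o = -2*30 = -60)
j(Z) = 8 + Z
(j(C) - 35)*o = ((8 + 6) - 35)*(-60) = (14 - 35)*(-60) = -21*(-60) = 1260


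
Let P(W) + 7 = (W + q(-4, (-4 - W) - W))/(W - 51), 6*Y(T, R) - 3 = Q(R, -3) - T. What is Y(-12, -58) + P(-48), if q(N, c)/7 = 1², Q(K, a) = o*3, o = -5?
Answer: -652/99 ≈ -6.5859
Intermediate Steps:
Q(K, a) = -15 (Q(K, a) = -5*3 = -15)
q(N, c) = 7 (q(N, c) = 7*1² = 7*1 = 7)
Y(T, R) = -2 - T/6 (Y(T, R) = ½ + (-15 - T)/6 = ½ + (-5/2 - T/6) = -2 - T/6)
P(W) = -7 + (7 + W)/(-51 + W) (P(W) = -7 + (W + 7)/(W - 51) = -7 + (7 + W)/(-51 + W))
Y(-12, -58) + P(-48) = (-2 - ⅙*(-12)) + 2*(182 - 3*(-48))/(-51 - 48) = (-2 + 2) + 2*(182 + 144)/(-99) = 0 + 2*(-1/99)*326 = 0 - 652/99 = -652/99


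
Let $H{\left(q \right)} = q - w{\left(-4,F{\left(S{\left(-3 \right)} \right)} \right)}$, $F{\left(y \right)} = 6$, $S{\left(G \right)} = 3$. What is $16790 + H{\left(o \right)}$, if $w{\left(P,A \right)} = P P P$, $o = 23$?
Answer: $16877$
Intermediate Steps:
$w{\left(P,A \right)} = P^{3}$ ($w{\left(P,A \right)} = P^{2} P = P^{3}$)
$H{\left(q \right)} = 64 + q$ ($H{\left(q \right)} = q - \left(-4\right)^{3} = q - -64 = q + 64 = 64 + q$)
$16790 + H{\left(o \right)} = 16790 + \left(64 + 23\right) = 16790 + 87 = 16877$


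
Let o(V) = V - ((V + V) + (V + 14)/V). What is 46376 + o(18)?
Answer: 417206/9 ≈ 46356.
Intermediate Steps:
o(V) = -V - (14 + V)/V (o(V) = V - (2*V + (14 + V)/V) = V + (-2*V - (14 + V)/V) = -V - (14 + V)/V)
46376 + o(18) = 46376 + (-1 - 1*18 - 14/18) = 46376 + (-1 - 18 - 14*1/18) = 46376 + (-1 - 18 - 7/9) = 46376 - 178/9 = 417206/9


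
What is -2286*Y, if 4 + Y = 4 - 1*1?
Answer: 2286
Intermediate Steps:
Y = -1 (Y = -4 + (4 - 1*1) = -4 + (4 - 1) = -4 + 3 = -1)
-2286*Y = -2286*(-1) = 2286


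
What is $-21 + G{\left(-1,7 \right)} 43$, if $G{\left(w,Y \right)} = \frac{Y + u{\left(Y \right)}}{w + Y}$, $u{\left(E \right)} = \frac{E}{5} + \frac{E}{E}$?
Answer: $\frac{1391}{30} \approx 46.367$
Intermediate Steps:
$u{\left(E \right)} = 1 + \frac{E}{5}$ ($u{\left(E \right)} = E \frac{1}{5} + 1 = \frac{E}{5} + 1 = 1 + \frac{E}{5}$)
$G{\left(w,Y \right)} = \frac{1 + \frac{6 Y}{5}}{Y + w}$ ($G{\left(w,Y \right)} = \frac{Y + \left(1 + \frac{Y}{5}\right)}{w + Y} = \frac{1 + \frac{6 Y}{5}}{Y + w}$)
$-21 + G{\left(-1,7 \right)} 43 = -21 + \frac{1 + \frac{6}{5} \cdot 7}{7 - 1} \cdot 43 = -21 + \frac{1 + \frac{42}{5}}{6} \cdot 43 = -21 + \frac{1}{6} \cdot \frac{47}{5} \cdot 43 = -21 + \frac{47}{30} \cdot 43 = -21 + \frac{2021}{30} = \frac{1391}{30}$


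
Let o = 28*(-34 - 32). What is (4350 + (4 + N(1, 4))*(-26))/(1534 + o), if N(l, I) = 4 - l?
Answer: -2084/157 ≈ -13.274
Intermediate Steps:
o = -1848 (o = 28*(-66) = -1848)
(4350 + (4 + N(1, 4))*(-26))/(1534 + o) = (4350 + (4 + (4 - 1*1))*(-26))/(1534 - 1848) = (4350 + (4 + (4 - 1))*(-26))/(-314) = (4350 + (4 + 3)*(-26))*(-1/314) = (4350 + 7*(-26))*(-1/314) = (4350 - 182)*(-1/314) = 4168*(-1/314) = -2084/157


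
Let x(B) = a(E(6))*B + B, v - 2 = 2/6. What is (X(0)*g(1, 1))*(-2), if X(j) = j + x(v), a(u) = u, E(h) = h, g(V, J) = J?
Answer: -98/3 ≈ -32.667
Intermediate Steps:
v = 7/3 (v = 2 + 2/6 = 2 + 2*(⅙) = 2 + ⅓ = 7/3 ≈ 2.3333)
x(B) = 7*B (x(B) = 6*B + B = 7*B)
X(j) = 49/3 + j (X(j) = j + 7*(7/3) = j + 49/3 = 49/3 + j)
(X(0)*g(1, 1))*(-2) = ((49/3 + 0)*1)*(-2) = ((49/3)*1)*(-2) = (49/3)*(-2) = -98/3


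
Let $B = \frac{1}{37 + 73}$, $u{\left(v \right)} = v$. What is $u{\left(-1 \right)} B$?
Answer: $- \frac{1}{110} \approx -0.0090909$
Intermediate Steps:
$B = \frac{1}{110} \approx 0.0090909$
$u{\left(-1 \right)} B = \left(-1\right) \frac{1}{110} = - \frac{1}{110}$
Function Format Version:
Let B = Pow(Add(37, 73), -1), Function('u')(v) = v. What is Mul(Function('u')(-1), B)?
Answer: Rational(-1, 110) ≈ -0.0090909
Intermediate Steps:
B = Rational(1, 110) (B = Pow(110, -1) = Rational(1, 110) ≈ 0.0090909)
Mul(Function('u')(-1), B) = Mul(-1, Rational(1, 110)) = Rational(-1, 110)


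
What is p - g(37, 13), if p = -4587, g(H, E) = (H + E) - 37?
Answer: -4600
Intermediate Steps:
g(H, E) = -37 + E + H (g(H, E) = (E + H) - 37 = -37 + E + H)
p - g(37, 13) = -4587 - (-37 + 13 + 37) = -4587 - 1*13 = -4587 - 13 = -4600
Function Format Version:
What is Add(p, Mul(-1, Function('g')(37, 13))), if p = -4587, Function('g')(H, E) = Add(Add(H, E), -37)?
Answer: -4600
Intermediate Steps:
Function('g')(H, E) = Add(-37, E, H) (Function('g')(H, E) = Add(Add(E, H), -37) = Add(-37, E, H))
Add(p, Mul(-1, Function('g')(37, 13))) = Add(-4587, Mul(-1, Add(-37, 13, 37))) = Add(-4587, Mul(-1, 13)) = Add(-4587, -13) = -4600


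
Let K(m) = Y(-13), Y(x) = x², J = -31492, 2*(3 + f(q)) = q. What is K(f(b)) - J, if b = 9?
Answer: 31661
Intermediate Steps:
f(q) = -3 + q/2
K(m) = 169 (K(m) = (-13)² = 169)
K(f(b)) - J = 169 - 1*(-31492) = 169 + 31492 = 31661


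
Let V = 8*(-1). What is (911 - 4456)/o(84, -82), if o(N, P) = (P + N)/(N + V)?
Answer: -134710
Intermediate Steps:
V = -8
o(N, P) = (N + P)/(-8 + N) (o(N, P) = (P + N)/(N - 8) = (N + P)/(-8 + N))
(911 - 4456)/o(84, -82) = (911 - 4456)/(((84 - 82)/(-8 + 84))) = -3545/(2/76) = -3545/((1/76)*2) = -3545/1/38 = -3545*38 = -134710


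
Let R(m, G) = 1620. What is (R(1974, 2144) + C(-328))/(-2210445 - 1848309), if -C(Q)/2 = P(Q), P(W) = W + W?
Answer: -1466/2029377 ≈ -0.00072239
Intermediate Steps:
P(W) = 2*W
C(Q) = -4*Q
(R(1974, 2144) + C(-328))/(-2210445 - 1848309) = (1620 - 4*(-328))/(-2210445 - 1848309) = (1620 + 1312)/(-4058754) = 2932*(-1/4058754) = -1466/2029377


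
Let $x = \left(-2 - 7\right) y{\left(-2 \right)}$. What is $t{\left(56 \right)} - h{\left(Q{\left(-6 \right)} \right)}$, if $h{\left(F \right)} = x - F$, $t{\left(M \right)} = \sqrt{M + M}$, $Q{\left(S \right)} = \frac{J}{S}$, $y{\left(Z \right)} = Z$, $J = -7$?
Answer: $- \frac{101}{6} + 4 \sqrt{7} \approx -6.2503$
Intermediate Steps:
$Q{\left(S \right)} = - \frac{7}{S}$
$x = 18$ ($x = \left(-2 - 7\right) \left(-2\right) = \left(-9\right) \left(-2\right) = 18$)
$t{\left(M \right)} = \sqrt{2} \sqrt{M}$ ($t{\left(M \right)} = \sqrt{2 M} = \sqrt{2} \sqrt{M}$)
$h{\left(F \right)} = 18 - F$
$t{\left(56 \right)} - h{\left(Q{\left(-6 \right)} \right)} = \sqrt{2} \sqrt{56} - \left(18 - - \frac{7}{-6}\right) = \sqrt{2} \cdot 2 \sqrt{14} - \left(18 - \left(-7\right) \left(- \frac{1}{6}\right)\right) = 4 \sqrt{7} - \left(18 - \frac{7}{6}\right) = 4 \sqrt{7} - \frac{101}{6} = - \frac{101}{6} + 4 \sqrt{7}$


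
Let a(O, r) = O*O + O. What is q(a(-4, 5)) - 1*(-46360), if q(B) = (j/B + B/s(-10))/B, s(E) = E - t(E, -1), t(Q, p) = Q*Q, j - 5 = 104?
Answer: 367177123/7920 ≈ 46361.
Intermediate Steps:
j = 109 (j = 5 + 104 = 109)
a(O, r) = O + O² (a(O, r) = O² + O = O + O²)
t(Q, p) = Q²
s(E) = E - E²
q(B) = (109/B - B/110)/B (q(B) = (109/B + B/((-10*(1 - 1*(-10)))))/B = (109/B + B/((-10*(1 + 10))))/B = (109/B + B/((-10*11)))/B = (109/B + B/(-110))/B = (109/B + B*(-1/110))/B = (109/B - B/110)/B)
q(a(-4, 5)) - 1*(-46360) = (-1/110 + 109/(-4*(1 - 4))²) - 1*(-46360) = (-1/110 + 109/(-4*(-3))²) + 46360 = (-1/110 + 109/12²) + 46360 = (-1/110 + 109*(1/144)) + 46360 = (-1/110 + 109/144) + 46360 = 5923/7920 + 46360 = 367177123/7920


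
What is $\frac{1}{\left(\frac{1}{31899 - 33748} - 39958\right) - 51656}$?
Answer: $- \frac{1849}{169394287} \approx -1.0915 \cdot 10^{-5}$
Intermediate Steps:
$\frac{1}{\left(\frac{1}{31899 - 33748} - 39958\right) - 51656} = \frac{1}{\left(\frac{1}{-1849} - 39958\right) - 51656} = \frac{1}{\left(- \frac{1}{1849} - 39958\right) - 51656} = \frac{1}{- \frac{73882343}{1849} - 51656} = \frac{1}{- \frac{169394287}{1849}} = - \frac{1849}{169394287}$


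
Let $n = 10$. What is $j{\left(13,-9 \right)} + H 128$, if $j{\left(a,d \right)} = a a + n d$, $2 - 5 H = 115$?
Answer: $- \frac{14069}{5} \approx -2813.8$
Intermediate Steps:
$H = - \frac{113}{5}$ ($H = \frac{2}{5} - 23 = - \frac{113}{5} \approx -22.6$)
$j{\left(a,d \right)} = a^{2} + 10 d$ ($j{\left(a,d \right)} = a a + 10 d = a^{2} + 10 d$)
$j{\left(13,-9 \right)} + H 128 = \left(13^{2} + 10 \left(-9\right)\right) - \frac{14464}{5} = \left(169 - 90\right) - \frac{14464}{5} = 79 - \frac{14464}{5} = - \frac{14069}{5}$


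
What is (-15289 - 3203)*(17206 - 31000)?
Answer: 255078648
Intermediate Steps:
(-15289 - 3203)*(17206 - 31000) = -18492*(-13794) = 255078648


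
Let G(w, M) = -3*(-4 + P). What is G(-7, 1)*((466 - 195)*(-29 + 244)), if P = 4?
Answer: 0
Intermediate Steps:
G(w, M) = 0 (G(w, M) = -3*(-4 + 4) = -3*0 = 0)
G(-7, 1)*((466 - 195)*(-29 + 244)) = 0*((466 - 195)*(-29 + 244)) = 0*(271*215) = 0*58265 = 0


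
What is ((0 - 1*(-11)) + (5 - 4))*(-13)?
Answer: -156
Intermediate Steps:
((0 - 1*(-11)) + (5 - 4))*(-13) = ((0 + 11) + 1)*(-13) = (11 + 1)*(-13) = 12*(-13) = -156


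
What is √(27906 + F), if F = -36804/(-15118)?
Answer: 12*√11073927441/7559 ≈ 167.06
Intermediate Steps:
F = 18402/7559 (F = -36804*(-1/15118) = 18402/7559 ≈ 2.4344)
√(27906 + F) = √(27906 + 18402/7559) = √(210959856/7559) = 12*√11073927441/7559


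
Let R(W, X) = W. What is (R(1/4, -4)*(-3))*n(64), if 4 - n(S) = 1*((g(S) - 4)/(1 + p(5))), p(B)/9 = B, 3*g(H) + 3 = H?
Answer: -503/184 ≈ -2.7337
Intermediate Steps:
g(H) = -1 + H/3
p(B) = 9*B
n(S) = 189/46 - S/138 (n(S) = 4 - ((-1 + S/3) - 4)/(1 + 9*5) = 4 - (-5 + S/3)/(1 + 45) = 4 - (-5 + S/3)/46 = 4 - (-5 + S/3)*(1/46) = 4 - (-5/46 + S/138) = 4 + (5/46 - S/138) = 189/46 - S/138)
(R(1/4, -4)*(-3))*n(64) = (-3/4)*(189/46 - 1/138*64) = ((¼)*(-3))*(189/46 - 32/69) = -¾*503/138 = -503/184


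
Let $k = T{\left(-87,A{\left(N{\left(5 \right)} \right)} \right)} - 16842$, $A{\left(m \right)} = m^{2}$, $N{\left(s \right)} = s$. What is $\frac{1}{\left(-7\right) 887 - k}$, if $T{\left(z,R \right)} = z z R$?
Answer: $- \frac{1}{178592} \approx -5.5994 \cdot 10^{-6}$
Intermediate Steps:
$T{\left(z,R \right)} = R z^{2}$ ($T{\left(z,R \right)} = z^{2} R = R z^{2}$)
$k = 172383$ ($k = 5^{2} \left(-87\right)^{2} - 16842 = 25 \cdot 7569 - 16842 = 189225 - 16842 = 172383$)
$\frac{1}{\left(-7\right) 887 - k} = \frac{1}{\left(-7\right) 887 - 172383} = \frac{1}{-6209 - 172383} = \frac{1}{-178592} = - \frac{1}{178592}$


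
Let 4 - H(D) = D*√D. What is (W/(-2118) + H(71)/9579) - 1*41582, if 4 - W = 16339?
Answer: -281157507989/6762774 - 71*√71/9579 ≈ -41574.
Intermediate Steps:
W = -16335 (W = 4 - 1*16339 = 4 - 16339 = -16335)
H(D) = 4 - D^(3/2) (H(D) = 4 - D*√D = 4 - D^(3/2))
(W/(-2118) + H(71)/9579) - 1*41582 = (-16335/(-2118) + (4 - 71^(3/2))/9579) - 1*41582 = (-16335*(-1/2118) + (4 - 71*√71)*(1/9579)) - 41582 = (5445/706 + (4 - 71*√71)*(1/9579)) - 41582 = (5445/706 + (4/9579 - 71*√71/9579)) - 41582 = (52160479/6762774 - 71*√71/9579) - 41582 = -281157507989/6762774 - 71*√71/9579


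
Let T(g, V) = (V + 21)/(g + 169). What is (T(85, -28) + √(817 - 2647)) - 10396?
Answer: -2640591/254 + I*√1830 ≈ -10396.0 + 42.779*I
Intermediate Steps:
T(g, V) = (21 + V)/(169 + g)
(T(85, -28) + √(817 - 2647)) - 10396 = ((21 - 28)/(169 + 85) + √(817 - 2647)) - 10396 = (-7/254 + √(-1830)) - 10396 = ((1/254)*(-7) + I*√1830) - 10396 = (-7/254 + I*√1830) - 10396 = -2640591/254 + I*√1830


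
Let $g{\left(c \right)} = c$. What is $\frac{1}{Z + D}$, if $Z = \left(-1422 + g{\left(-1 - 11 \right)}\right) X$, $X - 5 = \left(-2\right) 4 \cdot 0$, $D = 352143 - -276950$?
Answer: $\frac{1}{621923} \approx 1.6079 \cdot 10^{-6}$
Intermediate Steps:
$D = 629093$ ($D = 352143 + 276950 = 629093$)
$X = 5$ ($X = 5 + \left(-2\right) 4 \cdot 0 = 5 - 0 = 5 + 0 = 5$)
$Z = -7170$ ($Z = \left(-1422 - 12\right) 5 = \left(-1434\right) 5 = -7170$)
$\frac{1}{Z + D} = \frac{1}{-7170 + 629093} = \frac{1}{621923}$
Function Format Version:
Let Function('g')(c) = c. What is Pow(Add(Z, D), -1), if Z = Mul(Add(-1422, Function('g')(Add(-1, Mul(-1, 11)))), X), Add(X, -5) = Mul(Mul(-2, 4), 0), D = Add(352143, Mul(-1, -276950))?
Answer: Rational(1, 621923) ≈ 1.6079e-6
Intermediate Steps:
D = 629093 (D = Add(352143, 276950) = 629093)
X = 5 (X = Add(5, Mul(Mul(-2, 4), 0)) = Add(5, Mul(-8, 0)) = Add(5, 0) = 5)
Z = -7170 (Z = Mul(Add(-1422, Add(-1, Mul(-1, 11))), 5) = Mul(Add(-1422, Add(-1, -11)), 5) = Mul(Add(-1422, -12), 5) = Mul(-1434, 5) = -7170)
Pow(Add(Z, D), -1) = Pow(Add(-7170, 629093), -1) = Pow(621923, -1) = Rational(1, 621923)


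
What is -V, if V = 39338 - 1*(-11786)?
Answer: -51124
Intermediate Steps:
V = 51124 (V = 39338 + 11786 = 51124)
-V = -1*51124 = -51124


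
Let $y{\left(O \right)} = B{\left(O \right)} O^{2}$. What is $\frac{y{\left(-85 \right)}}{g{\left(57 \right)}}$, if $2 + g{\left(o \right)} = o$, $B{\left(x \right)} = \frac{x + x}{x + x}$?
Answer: $\frac{1445}{11} \approx 131.36$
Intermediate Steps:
$B{\left(x \right)} = 1$ ($B{\left(x \right)} = \frac{2 x}{2 x} = 2 x \frac{1}{2 x} = 1$)
$g{\left(o \right)} = -2 + o$
$y{\left(O \right)} = O^{2}$ ($y{\left(O \right)} = 1 O^{2} = O^{2}$)
$\frac{y{\left(-85 \right)}}{g{\left(57 \right)}} = \frac{\left(-85\right)^{2}}{-2 + 57} = \frac{7225}{55} = 7225 \cdot \frac{1}{55} = \frac{1445}{11}$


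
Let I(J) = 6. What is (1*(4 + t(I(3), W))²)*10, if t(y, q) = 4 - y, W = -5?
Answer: 40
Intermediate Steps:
(1*(4 + t(I(3), W))²)*10 = (1*(4 + (4 - 1*6))²)*10 = (1*(4 + (4 - 6))²)*10 = (1*(4 - 2)²)*10 = (1*2²)*10 = (1*4)*10 = 4*10 = 40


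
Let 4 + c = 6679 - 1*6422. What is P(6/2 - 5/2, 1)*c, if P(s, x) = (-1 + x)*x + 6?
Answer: 1518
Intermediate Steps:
c = 253 (c = -4 + (6679 - 1*6422) = -4 + (6679 - 6422) = -4 + 257 = 253)
P(s, x) = 6 + x*(-1 + x) (P(s, x) = x*(-1 + x) + 6 = 6 + x*(-1 + x))
P(6/2 - 5/2, 1)*c = (6 + 1² - 1*1)*253 = (6 + 1 - 1)*253 = 6*253 = 1518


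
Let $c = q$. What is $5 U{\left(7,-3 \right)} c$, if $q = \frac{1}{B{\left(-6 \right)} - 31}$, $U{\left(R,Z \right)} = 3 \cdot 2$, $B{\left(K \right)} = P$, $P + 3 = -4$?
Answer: $- \frac{15}{19} \approx -0.78947$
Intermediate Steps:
$P = -7$ ($P = -3 - 4 = -7$)
$B{\left(K \right)} = -7$
$U{\left(R,Z \right)} = 6$
$q = - \frac{1}{38}$ ($q = \frac{1}{-7 - 31} = \frac{1}{-38} = - \frac{1}{38} \approx -0.026316$)
$c = - \frac{1}{38} \approx -0.026316$
$5 U{\left(7,-3 \right)} c = 5 \cdot 6 \left(- \frac{1}{38}\right) = 30 \left(- \frac{1}{38}\right) = - \frac{15}{19}$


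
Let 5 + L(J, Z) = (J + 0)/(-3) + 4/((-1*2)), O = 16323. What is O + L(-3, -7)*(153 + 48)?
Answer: 15117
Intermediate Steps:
L(J, Z) = -7 - J/3 (L(J, Z) = -5 + ((J + 0)/(-3) + 4/((-1*2))) = -5 + (J*(-⅓) + 4/(-2)) = -5 + (-J/3 + 4*(-½)) = -5 + (-J/3 - 2) = -5 + (-2 - J/3) = -7 - J/3)
O + L(-3, -7)*(153 + 48) = 16323 + (-7 - ⅓*(-3))*(153 + 48) = 16323 + (-7 + 1)*201 = 16323 - 6*201 = 16323 - 1206 = 15117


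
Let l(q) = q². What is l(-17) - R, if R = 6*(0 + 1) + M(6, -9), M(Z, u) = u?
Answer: 292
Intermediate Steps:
R = -3 (R = 6*(0 + 1) - 9 = 6*1 - 9 = 6 - 9 = -3)
l(-17) - R = (-17)² - 1*(-3) = 289 + 3 = 292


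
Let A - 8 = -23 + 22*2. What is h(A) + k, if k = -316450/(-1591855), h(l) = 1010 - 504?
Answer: 161159016/318371 ≈ 506.20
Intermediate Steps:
A = 29 (A = 8 + (-23 + 22*2) = 8 + (-23 + 44) = 8 + 21 = 29)
h(l) = 506
k = 63290/318371 (k = -316450*(-1/1591855) = 63290/318371 ≈ 0.19879)
h(A) + k = 506 + 63290/318371 = 161159016/318371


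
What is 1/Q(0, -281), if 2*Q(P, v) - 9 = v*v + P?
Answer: 1/39485 ≈ 2.5326e-5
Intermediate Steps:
Q(P, v) = 9/2 + P/2 + v**2/2 (Q(P, v) = 9/2 + (v*v + P)/2 = 9/2 + (v**2 + P)/2 = 9/2 + (P + v**2)/2 = 9/2 + (P/2 + v**2/2) = 9/2 + P/2 + v**2/2)
1/Q(0, -281) = 1/(9/2 + (1/2)*0 + (1/2)*(-281)**2) = 1/(9/2 + 0 + (1/2)*78961) = 1/(9/2 + 0 + 78961/2) = 1/39485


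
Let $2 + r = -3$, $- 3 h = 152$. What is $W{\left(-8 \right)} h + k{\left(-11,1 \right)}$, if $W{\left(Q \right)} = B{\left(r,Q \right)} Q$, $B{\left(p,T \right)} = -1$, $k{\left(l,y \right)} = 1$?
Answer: $- \frac{1213}{3} \approx -404.33$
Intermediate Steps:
$h = - \frac{152}{3}$ ($h = \left(- \frac{1}{3}\right) 152 = - \frac{152}{3} \approx -50.667$)
$r = -5$ ($r = -2 - 3 = -5$)
$W{\left(Q \right)} = - Q$
$W{\left(-8 \right)} h + k{\left(-11,1 \right)} = \left(-1\right) \left(-8\right) \left(- \frac{152}{3}\right) + 1 = 8 \left(- \frac{152}{3}\right) + 1 = - \frac{1216}{3} + 1 = - \frac{1213}{3}$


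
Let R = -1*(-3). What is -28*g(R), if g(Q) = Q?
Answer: -84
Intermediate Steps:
R = 3
-28*g(R) = -28*3 = -84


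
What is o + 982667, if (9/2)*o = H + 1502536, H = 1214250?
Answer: 14277575/9 ≈ 1.5864e+6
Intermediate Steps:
o = 5433572/9 (o = 2*(1214250 + 1502536)/9 = (2/9)*2716786 = 5433572/9 ≈ 6.0373e+5)
o + 982667 = 5433572/9 + 982667 = 14277575/9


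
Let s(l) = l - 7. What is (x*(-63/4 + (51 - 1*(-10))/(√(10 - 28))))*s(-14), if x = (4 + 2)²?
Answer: 11907 + 7686*I*√2 ≈ 11907.0 + 10870.0*I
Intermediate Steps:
s(l) = -7 + l
x = 36 (x = 6² = 36)
(x*(-63/4 + (51 - 1*(-10))/(√(10 - 28))))*s(-14) = (36*(-63/4 + (51 - 1*(-10))/(√(10 - 28))))*(-7 - 14) = (36*(-63*¼ + (51 + 10)/(√(-18))))*(-21) = (36*(-63/4 + 61/((3*I*√2))))*(-21) = (36*(-63/4 + 61*(-I*√2/6)))*(-21) = (36*(-63/4 - 61*I*√2/6))*(-21) = (-567 - 366*I*√2)*(-21) = 11907 + 7686*I*√2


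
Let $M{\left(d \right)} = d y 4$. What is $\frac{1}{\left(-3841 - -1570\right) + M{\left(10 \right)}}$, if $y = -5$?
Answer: $- \frac{1}{2471} \approx -0.00040469$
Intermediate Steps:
$M{\left(d \right)} = - 20 d$ ($M{\left(d \right)} = d \left(-5\right) 4 = - 5 d 4 = - 20 d$)
$\frac{1}{\left(-3841 - -1570\right) + M{\left(10 \right)}} = \frac{1}{\left(-3841 - -1570\right) - 200} = \frac{1}{\left(-3841 + 1570\right) - 200} = \frac{1}{-2271 - 200} = \frac{1}{-2471} = - \frac{1}{2471}$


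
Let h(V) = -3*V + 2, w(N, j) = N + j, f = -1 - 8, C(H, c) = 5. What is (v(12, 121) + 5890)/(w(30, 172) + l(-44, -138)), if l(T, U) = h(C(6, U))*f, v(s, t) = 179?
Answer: 6069/319 ≈ 19.025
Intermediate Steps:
f = -9
h(V) = 2 - 3*V
l(T, U) = 117 (l(T, U) = (2 - 3*5)*(-9) = (2 - 15)*(-9) = -13*(-9) = 117)
(v(12, 121) + 5890)/(w(30, 172) + l(-44, -138)) = (179 + 5890)/((30 + 172) + 117) = 6069/(202 + 117) = 6069/319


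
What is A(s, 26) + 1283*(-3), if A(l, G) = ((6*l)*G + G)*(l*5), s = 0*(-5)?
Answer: -3849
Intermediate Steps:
s = 0
A(l, G) = 5*l*(G + 6*G*l) (A(l, G) = (6*G*l + G)*(5*l) = (G + 6*G*l)*(5*l) = 5*l*(G + 6*G*l))
A(s, 26) + 1283*(-3) = 5*26*0*(1 + 6*0) + 1283*(-3) = 5*26*0*(1 + 0) - 3849 = 5*26*0*1 - 3849 = 0 - 3849 = -3849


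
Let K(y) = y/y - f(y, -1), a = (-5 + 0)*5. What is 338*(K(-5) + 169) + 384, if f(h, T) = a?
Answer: 66294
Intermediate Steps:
a = -25 (a = -5*5 = -25)
f(h, T) = -25
K(y) = 26 (K(y) = y/y - 1*(-25) = 1 + 25 = 26)
338*(K(-5) + 169) + 384 = 338*(26 + 169) + 384 = 338*195 + 384 = 65910 + 384 = 66294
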